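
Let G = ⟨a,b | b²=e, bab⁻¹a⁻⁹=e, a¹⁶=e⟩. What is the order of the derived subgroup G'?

G' = [G, G] is generated by all commutators. The generator-pair commutators are: [a, b] = a⁸.
The subgroup they normally generate is {e, a⁸}, of order 2.
Check: |G/G'| = 32/2 = 16 is the order of the abelianisation.

Answer: 2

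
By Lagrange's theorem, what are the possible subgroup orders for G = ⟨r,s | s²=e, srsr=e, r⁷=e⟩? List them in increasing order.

|G| = 14 = 2 · 7. By Lagrange's theorem the order of any subgroup divides 14; the divisors of 14 are 1, 2, 7, 14.

Answer: 1, 2, 7, 14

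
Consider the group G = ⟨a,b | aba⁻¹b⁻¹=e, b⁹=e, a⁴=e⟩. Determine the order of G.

Enumerate words in the generators, reducing via the relations: the distinct elements are
  {a, b, e, ab, a², a³, b², b³, b⁴, b⁵, b⁶, b⁷, b⁸, ab², ab³, ab⁴, ab⁵, ab⁶, ab⁷, ab⁸, a²b, a³b, a²b², a²b³, a²b⁴, a²b⁵, a²b⁶, a²b⁷, a²b⁸, a³b², a³b³, a³b⁴, a³b⁵, a³b⁶, a³b⁷, a³b⁸}.
No further products give new elements, so |G| = 36.

Answer: 36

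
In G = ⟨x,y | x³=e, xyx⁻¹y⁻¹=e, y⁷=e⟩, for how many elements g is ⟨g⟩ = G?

G is cyclic of order 21. An element generates G iff its order is 21, and a cyclic group of order 21 has exactly φ(21) = 12 such elements.

Answer: 12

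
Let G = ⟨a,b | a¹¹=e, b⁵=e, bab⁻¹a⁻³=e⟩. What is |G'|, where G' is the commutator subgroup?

G' = [G, G] is generated by all commutators. The generator-pair commutators are: [a, b] = a⁹.
The subgroup they normally generate is {e, a, a², a³, a⁴, a⁵, a⁶, a⁷, a⁸, a⁹, a¹⁰}, of order 11.
Check: |G/G'| = 55/11 = 5 is the order of the abelianisation.

Answer: 11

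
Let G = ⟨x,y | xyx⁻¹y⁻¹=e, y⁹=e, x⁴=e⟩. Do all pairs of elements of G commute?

Each pair of generators commutes: x·y = xy = y·x. Since the generators pairwise commute, every element of G commutes with every other, so G is abelian.

Answer: Yes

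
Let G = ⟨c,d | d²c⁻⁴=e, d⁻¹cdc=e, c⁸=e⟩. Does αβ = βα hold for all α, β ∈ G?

c·d = cd but d·c = c³d⁻¹, so c·d ≠ d·c and G is not abelian.

Answer: No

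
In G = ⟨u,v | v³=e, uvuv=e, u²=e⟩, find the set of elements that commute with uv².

⟨uv²⟩ ⊆ C_G(uv²) since powers of uv² commute with uv²; so |C_G(uv²)| ≥ |⟨uv²⟩| = 2.
By orbit–stabilizer, |C_G(uv²)| = |G| / |conj. class of uv²| = 6 / 3 = 2.
The 2 elements commuting with uv² are {e, uv²}.

Answer: {e, uv²}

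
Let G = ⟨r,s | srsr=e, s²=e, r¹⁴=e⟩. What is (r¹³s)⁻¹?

The order of (r¹³s) is 2 (smallest k with (r¹³s)ᵏ = e), so (r¹³s)⁻¹ = (r¹³s)¹ = r¹³s.
Check: (r¹³s) · (r¹³s) → (r¹³s) · r¹³ = s;   s · s = e, giving e as required.

Answer: r¹³s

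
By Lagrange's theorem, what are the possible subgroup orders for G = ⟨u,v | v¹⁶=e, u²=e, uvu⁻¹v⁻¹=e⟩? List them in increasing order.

|G| = 32 = 2⁵. By Lagrange's theorem the order of any subgroup divides 32; the divisors of 32 are 1, 2, 4, 8, 16, 32.

Answer: 1, 2, 4, 8, 16, 32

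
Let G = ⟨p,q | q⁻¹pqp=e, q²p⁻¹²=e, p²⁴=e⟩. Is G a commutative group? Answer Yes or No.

p·q = pq but q·p = p¹¹q⁻¹, so p·q ≠ q·p and G is not abelian.

Answer: No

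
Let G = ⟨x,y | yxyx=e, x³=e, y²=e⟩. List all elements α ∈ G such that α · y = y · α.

⟨y⟩ ⊆ C_G(y) since powers of y commute with y; so |C_G(y)| ≥ |⟨y⟩| = 2.
By orbit–stabilizer, |C_G(y)| = |G| / |conj. class of y| = 6 / 3 = 2.
The 2 elements commuting with y are {e, y}.

Answer: {e, y}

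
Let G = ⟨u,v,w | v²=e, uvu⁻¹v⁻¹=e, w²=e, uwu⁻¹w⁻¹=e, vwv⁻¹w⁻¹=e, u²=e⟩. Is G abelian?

Each pair of generators commutes: u·v = uv = v·u; u·w = uw = w·u; v·w = vw = w·v. Since the generators pairwise commute, every element of G commutes with every other, so G is abelian.

Answer: Yes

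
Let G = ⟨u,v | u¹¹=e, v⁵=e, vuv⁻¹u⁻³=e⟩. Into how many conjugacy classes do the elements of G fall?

The conjugacy classes (representative and size) are:
  [e] (size 1), [u³] (size 5), [u⁶] (size 5), [u⁷v] (size 11), [u⁹v²] (size 11), [u⁷v³] (size 11), [u⁷v⁴] (size 11).
Class equation: 1 + 5 + 5 + 11 + 11 + 11 + 11 = 55 = |G|. So G has 7 conjugacy classes.

Answer: 7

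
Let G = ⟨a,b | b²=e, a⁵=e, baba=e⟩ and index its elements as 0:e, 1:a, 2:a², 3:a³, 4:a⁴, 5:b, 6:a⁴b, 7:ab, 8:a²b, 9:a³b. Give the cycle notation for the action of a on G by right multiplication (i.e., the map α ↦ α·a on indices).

(0 1 2 3 4)(5 6 9 8 7)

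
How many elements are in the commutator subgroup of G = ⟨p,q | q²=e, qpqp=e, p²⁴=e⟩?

G' = [G, G] is generated by all commutators. The generator-pair commutators are: [p, q] = p².
The subgroup they normally generate is {e, p², p⁴, p⁶, p⁸, p¹⁰, p¹², p¹⁴, p¹⁶, p¹⁸, p²⁰, p²²}, of order 12.
Check: |G/G'| = 48/12 = 4 is the order of the abelianisation.

Answer: 12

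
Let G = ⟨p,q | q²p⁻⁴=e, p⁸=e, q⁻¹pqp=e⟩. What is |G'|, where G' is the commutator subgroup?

G' = [G, G] is generated by all commutators. The generator-pair commutators are: [p, q] = p².
The subgroup they normally generate is {e, p², p⁴, p⁶}, of order 4.
Check: |G/G'| = 16/4 = 4 is the order of the abelianisation.

Answer: 4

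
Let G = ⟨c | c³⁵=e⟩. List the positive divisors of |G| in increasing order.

|G| = 35 = 5 · 7. By Lagrange's theorem the order of any subgroup divides 35; the divisors of 35 are 1, 5, 7, 35.

Answer: 1, 5, 7, 35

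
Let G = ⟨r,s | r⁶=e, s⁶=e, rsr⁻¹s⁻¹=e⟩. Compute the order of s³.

Compute successive powers until reaching e:
  (s³)¹ = s³, (s³)² = e.
The smallest positive k with (s³)ᵏ = e is 2.

Answer: 2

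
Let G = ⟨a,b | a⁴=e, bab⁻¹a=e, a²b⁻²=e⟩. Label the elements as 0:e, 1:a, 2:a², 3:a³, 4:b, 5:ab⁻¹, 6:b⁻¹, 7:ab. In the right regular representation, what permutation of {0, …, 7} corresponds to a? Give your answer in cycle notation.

(0 1 2 3)(4 5 6 7)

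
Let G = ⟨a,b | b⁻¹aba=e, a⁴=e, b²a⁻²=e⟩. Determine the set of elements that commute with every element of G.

An element z ∈ Z(G) iff z commutes with every generator.
For example a² is central: (a²)·a = a³ = a·(a²); (a²)·b = b⁻¹ = b·(a²).
Whereas a ∉ Z(G) since a·b = ab ≠ ab⁻¹ = b·a.
Checking each of the 8 elements this way gives Z(G) = {e, a²}, of order 2.

Answer: {e, a²}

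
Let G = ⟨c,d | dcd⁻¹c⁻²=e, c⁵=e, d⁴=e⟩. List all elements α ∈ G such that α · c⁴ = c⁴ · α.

⟨c⁴⟩ ⊆ C_G(c⁴) since powers of c⁴ commute with c⁴; so |C_G(c⁴)| ≥ |⟨c⁴⟩| = 5.
By orbit–stabilizer, |C_G(c⁴)| = |G| / |conj. class of c⁴| = 20 / 4 = 5.
The 5 elements commuting with c⁴ are {e, c, c², c³, c⁴}.

Answer: {e, c, c², c³, c⁴}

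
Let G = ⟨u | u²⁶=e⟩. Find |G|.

G is generated by a single element, so G is cyclic. The relator gives u²⁶ = e and no smaller power is forced to be e, so the 26 powers {e, u, u², u³, u⁴, u⁵, u⁶, u⁷, u⁸, u⁹, u²², u²³, u²¹, u²⁰, u²⁴, u²⁵, u¹², u¹³, u¹¹, u¹⁰, u¹⁴, u¹⁵, u¹⁶, u¹⁷, u¹⁸, u¹⁹} are distinct. Hence |G| = 26.

Answer: 26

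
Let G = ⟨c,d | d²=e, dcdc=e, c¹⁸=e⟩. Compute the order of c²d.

Compute successive powers until reaching e:
  (c²d)¹ = c²d, (c²d)² = e.
The smallest positive k with (c²d)ᵏ = e is 2.

Answer: 2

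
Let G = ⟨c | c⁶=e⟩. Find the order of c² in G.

Compute successive powers until reaching e:
  (c²)¹ = c², (c²)² = c⁴, (c²)³ = e.
The smallest positive k with (c²)ᵏ = e is 3.

Answer: 3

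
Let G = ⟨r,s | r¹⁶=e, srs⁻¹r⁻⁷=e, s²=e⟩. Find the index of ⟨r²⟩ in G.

First find ord(r²) by computing successive powers:
  (r²)¹ = r², (r²)² = r⁴, (r²)³ = r⁶, (r²)⁴ = r⁸, (r²)⁵ = r¹⁰, (r²)⁶ = r¹², (r²)⁷ = r¹⁴, (r²)⁸ = e.
So |⟨r²⟩| = ord(r²) = 8. With |G| = 32, by Lagrange [G : ⟨r²⟩] = 32/8 = 4.

Answer: 4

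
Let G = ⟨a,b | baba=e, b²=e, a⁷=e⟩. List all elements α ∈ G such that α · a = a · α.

⟨a⟩ ⊆ C_G(a) since powers of a commute with a; so |C_G(a)| ≥ |⟨a⟩| = 7.
By orbit–stabilizer, |C_G(a)| = |G| / |conj. class of a| = 14 / 2 = 7.
The 7 elements commuting with a are {e, a, a², a³, a⁴, a⁵, a⁶}.

Answer: {e, a, a², a³, a⁴, a⁵, a⁶}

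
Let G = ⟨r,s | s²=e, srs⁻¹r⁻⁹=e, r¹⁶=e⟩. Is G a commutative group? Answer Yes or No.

r·s = rs but s·r = r⁹s, so r·s ≠ s·r and G is not abelian.

Answer: No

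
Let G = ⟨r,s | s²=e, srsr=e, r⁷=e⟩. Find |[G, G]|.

G' = [G, G] is generated by all commutators. The generator-pair commutators are: [r, s] = r².
The subgroup they normally generate is {e, r, r², r³, r⁴, r⁵, r⁶}, of order 7.
Check: |G/G'| = 14/7 = 2 is the order of the abelianisation.

Answer: 7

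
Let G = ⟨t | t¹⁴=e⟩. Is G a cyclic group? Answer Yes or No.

|G| = 14. The element t has order 14 (its powers give 14 distinct elements), so ⟨t⟩ = G and G is cyclic.

Answer: Yes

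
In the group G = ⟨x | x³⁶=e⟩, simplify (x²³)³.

Compute successive powers of (x²³), reducing at each step:
  (x²³)²: (x²³) · x²³ = x¹⁰
  (x²³)³: (x¹⁰) · x²³ = x³³

Answer: x³³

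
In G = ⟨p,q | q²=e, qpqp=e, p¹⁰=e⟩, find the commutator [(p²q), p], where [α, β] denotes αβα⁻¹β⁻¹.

[(p²q), p] = (p²q)·p·(p²q)⁻¹·p⁻¹.
  (p²q) · p = pq
  (pq) · (p²q) = p⁹
  (p⁹) · (p⁹) = p⁸

Answer: p⁸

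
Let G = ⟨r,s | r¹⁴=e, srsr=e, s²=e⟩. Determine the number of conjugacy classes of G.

The conjugacy classes (representative and size) are:
  [e] (size 1), [r¹³] (size 2), [r²] (size 2), [r³] (size 2), [r¹⁰] (size 2), [r⁵] (size 2), [r⁸] (size 2), [r⁷] (size 1), [r⁶s] (size 7), [r⁹s] (size 7).
Class equation: 1 + 2 + 2 + 2 + 2 + 2 + 2 + 1 + 7 + 7 = 28 = |G|. So G has 10 conjugacy classes.

Answer: 10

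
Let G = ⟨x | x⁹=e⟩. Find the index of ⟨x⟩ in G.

First find ord(x) by computing successive powers:
  x¹ = x, x² = x², x³ = x³, x⁴ = x⁴, x⁵ = x⁵, x⁶ = x⁶, x⁷ = x⁷, x⁸ = x⁸, x⁹ = e.
So |⟨x⟩| = ord(x) = 9. With |G| = 9, by Lagrange [G : ⟨x⟩] = 9/9 = 1.

Answer: 1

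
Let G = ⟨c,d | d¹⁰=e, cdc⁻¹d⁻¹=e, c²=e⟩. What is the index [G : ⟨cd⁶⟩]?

First find ord(cd⁶) by computing successive powers:
  (cd⁶)¹ = cd⁶, (cd⁶)² = d², (cd⁶)³ = cd⁸, (cd⁶)⁴ = d⁴, (cd⁶)⁵ = c, (cd⁶)⁶ = d⁶, (cd⁶)⁷ = cd², (cd⁶)⁸ = d⁸, (cd⁶)⁹ = cd⁴, (cd⁶)¹⁰ = e.
So |⟨cd⁶⟩| = ord(cd⁶) = 10. With |G| = 20, by Lagrange [G : ⟨cd⁶⟩] = 20/10 = 2.

Answer: 2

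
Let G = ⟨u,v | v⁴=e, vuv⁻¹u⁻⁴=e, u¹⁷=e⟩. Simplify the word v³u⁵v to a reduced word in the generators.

Multiply left to right, reducing at each step:
  (v³) · u⁵ = u¹⁴v³
  (u¹⁴v³) · v = u¹⁴

Answer: u¹⁴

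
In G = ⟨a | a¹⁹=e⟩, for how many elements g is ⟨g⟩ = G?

G is cyclic of order 19. An element generates G iff its order is 19, and a cyclic group of order 19 has exactly φ(19) = 18 such elements.

Answer: 18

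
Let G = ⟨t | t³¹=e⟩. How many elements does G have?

G is generated by a single element, so G is cyclic. The relator gives t³¹ = e and no smaller power is forced to be e, so the 31 powers {e, t, t², t³, t⁴, t⁵, t⁶, t⁷, t⁸, t⁹, t²², t²³, t²¹, t²⁰, t²⁴, t²⁵, t²⁶, t²⁷, t²⁸, t²⁹, t³⁰, t¹², t¹³, t¹¹, t¹⁰, t¹⁴, t¹⁵, t¹⁶, t¹⁷, t¹⁸, t¹⁹} are distinct. Hence |G| = 31.

Answer: 31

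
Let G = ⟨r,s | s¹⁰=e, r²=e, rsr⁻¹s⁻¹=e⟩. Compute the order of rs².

Compute successive powers until reaching e:
  (rs²)¹ = rs², (rs²)² = s⁴, (rs²)³ = rs⁶, (rs²)⁴ = s⁸, (rs²)⁵ = r, (rs²)⁶ = s², (rs²)⁷ = rs⁴, (rs²)⁸ = s⁶, (rs²)⁹ = rs⁸, (rs²)¹⁰ = e.
The smallest positive k with (rs²)ᵏ = e is 10.

Answer: 10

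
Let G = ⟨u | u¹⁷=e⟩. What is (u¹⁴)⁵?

Compute successive powers of (u¹⁴), reducing at each step:
  (u¹⁴)²: (u¹⁴) · u¹⁴ = u¹¹
  (u¹⁴)³: (u¹¹) · u¹⁴ = u⁸
  (u¹⁴)⁴: (u⁸) · u¹⁴ = u⁵
  (u¹⁴)⁵: (u⁵) · u¹⁴ = u²

Answer: u²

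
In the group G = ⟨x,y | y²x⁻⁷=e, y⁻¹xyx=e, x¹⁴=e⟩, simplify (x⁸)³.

Compute successive powers of (x⁸), reducing at each step:
  (x⁸)²: (x⁸) · x⁸ = x²
  (x⁸)³: (x²) · x⁸ = x¹⁰

Answer: x¹⁰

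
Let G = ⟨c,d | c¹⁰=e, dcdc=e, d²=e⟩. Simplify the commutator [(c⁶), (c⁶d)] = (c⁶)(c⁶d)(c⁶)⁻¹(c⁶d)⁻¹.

[(c⁶), (c⁶d)] = (c⁶)·(c⁶d)·(c⁶)⁻¹·(c⁶d)⁻¹.
  (c⁶) · (c⁶d) = c²d
  (c²d) · (c⁴) = c⁸d
  (c⁸d) · (c⁶d) = c²

Answer: c²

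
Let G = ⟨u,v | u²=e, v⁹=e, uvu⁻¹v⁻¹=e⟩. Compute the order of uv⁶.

Compute successive powers until reaching e:
  (uv⁶)¹ = uv⁶, (uv⁶)² = v³, (uv⁶)³ = u, (uv⁶)⁴ = v⁶, (uv⁶)⁵ = uv³, (uv⁶)⁶ = e.
The smallest positive k with (uv⁶)ᵏ = e is 6.

Answer: 6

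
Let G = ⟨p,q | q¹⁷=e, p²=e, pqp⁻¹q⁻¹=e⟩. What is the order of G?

Enumerate words in the generators, reducing via the relations: the distinct elements are
  {e, p, q, pq, q², q³, q⁴, q⁵, q⁶, q⁷, q⁸, q⁹, pq², pq³, pq⁴, pq⁵, pq⁶, pq⁷, pq⁸, pq⁹, q¹², q¹³, q¹¹, q¹⁰, q¹⁴, q¹⁵, q¹⁶, pq¹², pq¹³, pq¹¹, pq¹⁰, pq¹⁴, pq¹⁵, pq¹⁶}.
No further products give new elements, so |G| = 34.

Answer: 34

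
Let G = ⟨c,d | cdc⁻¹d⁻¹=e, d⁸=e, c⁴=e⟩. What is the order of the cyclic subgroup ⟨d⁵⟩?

|⟨d⁵⟩| equals the order of d⁵. Compute successive powers until reaching e:
  (d⁵)¹ = d⁵, (d⁵)² = d², (d⁵)³ = d⁷, (d⁵)⁴ = d⁴, (d⁵)⁵ = d, (d⁵)⁶ = d⁶, (d⁵)⁷ = d³, (d⁵)⁸ = e.
The smallest positive k with (d⁵)ᵏ = e is 8, so |⟨d⁵⟩| = 8.

Answer: 8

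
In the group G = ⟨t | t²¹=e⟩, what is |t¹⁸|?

Compute successive powers until reaching e:
  (t¹⁸)¹ = t¹⁸, (t¹⁸)² = t¹⁵, (t¹⁸)³ = t¹², (t¹⁸)⁴ = t⁹, (t¹⁸)⁵ = t⁶, (t¹⁸)⁶ = t³, (t¹⁸)⁷ = e.
The smallest positive k with (t¹⁸)ᵏ = e is 7.

Answer: 7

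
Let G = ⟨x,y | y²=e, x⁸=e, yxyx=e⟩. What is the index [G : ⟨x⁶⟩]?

First find ord(x⁶) by computing successive powers:
  (x⁶)¹ = x⁶, (x⁶)² = x⁴, (x⁶)³ = x², (x⁶)⁴ = e.
So |⟨x⁶⟩| = ord(x⁶) = 4. With |G| = 16, by Lagrange [G : ⟨x⁶⟩] = 16/4 = 4.

Answer: 4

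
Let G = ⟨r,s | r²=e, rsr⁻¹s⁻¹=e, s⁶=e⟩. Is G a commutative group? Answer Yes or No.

Each pair of generators commutes: r·s = rs = s·r. Since the generators pairwise commute, every element of G commutes with every other, so G is abelian.

Answer: Yes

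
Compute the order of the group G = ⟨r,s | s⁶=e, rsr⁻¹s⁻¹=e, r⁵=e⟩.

Enumerate words in the generators, reducing via the relations: the distinct elements are
  {e, r, s, rs, r², r³, r⁴, s², s³, s⁴, s⁵, rs², rs³, rs⁴, rs⁵, r²s, r³s, r⁴s, r²s², r²s³, r²s⁴, r²s⁵, r³s², r³s³, r³s⁴, r³s⁵, r⁴s², r⁴s³, r⁴s⁴, r⁴s⁵}.
No further products give new elements, so |G| = 30.

Answer: 30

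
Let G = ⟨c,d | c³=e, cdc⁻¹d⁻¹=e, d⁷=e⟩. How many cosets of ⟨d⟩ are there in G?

First find ord(d) by computing successive powers:
  d¹ = d, d² = d², d³ = d³, d⁴ = d⁴, d⁵ = d⁵, d⁶ = d⁶, d⁷ = e.
So |⟨d⟩| = ord(d) = 7. With |G| = 21, by Lagrange [G : ⟨d⟩] = 21/7 = 3.

Answer: 3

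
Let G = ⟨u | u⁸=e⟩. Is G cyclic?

|G| = 8. The element u has order 8 (its powers give 8 distinct elements), so ⟨u⟩ = G and G is cyclic.

Answer: Yes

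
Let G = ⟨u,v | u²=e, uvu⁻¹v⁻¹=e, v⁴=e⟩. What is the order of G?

Enumerate words in the generators, reducing via the relations: the distinct elements are
  {e, u, v, uv, v², v³, uv², uv³}.
No further products give new elements, so |G| = 8.

Answer: 8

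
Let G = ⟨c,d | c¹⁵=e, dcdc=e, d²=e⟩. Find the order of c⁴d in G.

Compute successive powers until reaching e:
  (c⁴d)¹ = c⁴d, (c⁴d)² = e.
The smallest positive k with (c⁴d)ᵏ = e is 2.

Answer: 2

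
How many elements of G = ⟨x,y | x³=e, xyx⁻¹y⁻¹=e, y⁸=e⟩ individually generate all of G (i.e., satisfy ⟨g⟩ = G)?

G is cyclic of order 24. An element generates G iff its order is 24, and a cyclic group of order 24 has exactly φ(24) = 8 such elements.

Answer: 8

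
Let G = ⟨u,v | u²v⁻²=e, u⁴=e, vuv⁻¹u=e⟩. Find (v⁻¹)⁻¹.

The order of (v⁻¹) is 4 (smallest k with (v⁻¹)ᵏ = e), so (v⁻¹)⁻¹ = (v⁻¹)³ = v.
Check: (v⁻¹) · v → (v⁻¹) · v = e, giving e as required.

Answer: v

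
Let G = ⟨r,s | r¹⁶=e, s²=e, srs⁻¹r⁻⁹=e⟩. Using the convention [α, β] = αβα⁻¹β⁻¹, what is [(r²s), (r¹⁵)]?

[(r²s), (r¹⁵)] = (r²s)·(r¹⁵)·(r²s)⁻¹·(r¹⁵)⁻¹.
  (r²s) · (r¹⁵) = r⁹s
  (r⁹s) · (r¹⁴s) = r⁷
  (r⁷) · r = r⁸

Answer: r⁸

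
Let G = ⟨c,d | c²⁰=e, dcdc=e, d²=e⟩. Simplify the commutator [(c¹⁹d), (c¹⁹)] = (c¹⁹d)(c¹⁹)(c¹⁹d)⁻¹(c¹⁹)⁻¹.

[(c¹⁹d), (c¹⁹)] = (c¹⁹d)·(c¹⁹)·(c¹⁹d)⁻¹·(c¹⁹)⁻¹.
  (c¹⁹d) · (c¹⁹) = d
  d · (c¹⁹d) = c
  c · c = c²

Answer: c²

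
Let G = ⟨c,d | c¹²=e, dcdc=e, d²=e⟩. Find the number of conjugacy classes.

The conjugacy classes (representative and size) are:
  [e] (size 1), [c¹¹] (size 2), [c²] (size 2), [c⁹] (size 2), [c⁴] (size 2), [c⁵] (size 2), [c⁶] (size 1), [d] (size 6), [cd] (size 6).
Class equation: 1 + 2 + 2 + 2 + 2 + 2 + 1 + 6 + 6 = 24 = |G|. So G has 9 conjugacy classes.

Answer: 9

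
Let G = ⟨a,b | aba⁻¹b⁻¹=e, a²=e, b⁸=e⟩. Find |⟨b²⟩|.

|⟨b²⟩| equals the order of b². Compute successive powers until reaching e:
  (b²)¹ = b², (b²)² = b⁴, (b²)³ = b⁶, (b²)⁴ = e.
The smallest positive k with (b²)ᵏ = e is 4, so |⟨b²⟩| = 4.

Answer: 4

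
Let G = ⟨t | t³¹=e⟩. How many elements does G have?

G is generated by a single element, so G is cyclic. The relator gives t³¹ = e and no smaller power is forced to be e, so the 31 powers {e, t, t², t³, t⁴, t⁵, t⁶, t⁷, t⁸, t⁹, t²², t²³, t²¹, t²⁰, t²⁴, t²⁵, t²⁶, t²⁷, t²⁸, t²⁹, t³⁰, t¹², t¹³, t¹¹, t¹⁰, t¹⁴, t¹⁵, t¹⁶, t¹⁷, t¹⁸, t¹⁹} are distinct. Hence |G| = 31.

Answer: 31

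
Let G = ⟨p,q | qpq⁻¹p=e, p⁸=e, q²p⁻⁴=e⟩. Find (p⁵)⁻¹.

The order of (p⁵) is 8 (smallest k with (p⁵)ᵏ = e), so (p⁵)⁻¹ = (p⁵)⁷ = p³.
Check: (p⁵) · (p³) → (p⁵) · p³ = e, giving e as required.

Answer: p³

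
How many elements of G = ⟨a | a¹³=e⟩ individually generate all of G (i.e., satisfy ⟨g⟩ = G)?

G is cyclic of order 13. An element generates G iff its order is 13, and a cyclic group of order 13 has exactly φ(13) = 12 such elements.

Answer: 12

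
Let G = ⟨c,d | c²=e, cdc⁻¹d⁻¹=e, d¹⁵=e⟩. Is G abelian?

Each pair of generators commutes: c·d = cd = d·c. Since the generators pairwise commute, every element of G commutes with every other, so G is abelian.

Answer: Yes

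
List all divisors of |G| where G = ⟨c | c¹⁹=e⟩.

|G| = 19 = 19. By Lagrange's theorem the order of any subgroup divides 19; the divisors of 19 are 1, 19.

Answer: 1, 19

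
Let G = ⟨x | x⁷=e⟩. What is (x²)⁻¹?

The order of (x²) is 7 (smallest k with (x²)ᵏ = e), so (x²)⁻¹ = (x²)⁶ = x⁵.
Check: (x²) · (x⁵) → (x²) · x⁵ = e, giving e as required.

Answer: x⁵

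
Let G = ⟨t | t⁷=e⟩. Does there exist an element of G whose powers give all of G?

|G| = 7. The element t has order 7 (its powers give 7 distinct elements), so ⟨t⟩ = G and G is cyclic.

Answer: Yes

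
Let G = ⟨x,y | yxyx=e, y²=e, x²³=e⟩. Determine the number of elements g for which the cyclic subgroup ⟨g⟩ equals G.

⟨g⟩ = G would require ord(g) = |G| = 46, but the maximum element order in G is 23 < 46. So G is not cyclic and no single element generates it: the count is 0.

Answer: 0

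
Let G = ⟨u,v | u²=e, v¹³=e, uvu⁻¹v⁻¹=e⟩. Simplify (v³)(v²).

Compute (v³) · (v²) by multiplying left to right and reducing via the relations at each step:
  (v³) · v² = v⁵

Answer: v⁵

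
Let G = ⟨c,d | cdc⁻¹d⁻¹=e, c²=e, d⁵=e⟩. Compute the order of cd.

Compute successive powers until reaching e:
  (cd)¹ = cd, (cd)² = d², (cd)³ = cd³, (cd)⁴ = d⁴, (cd)⁵ = c, (cd)⁶ = d, (cd)⁷ = cd², (cd)⁸ = d³, (cd)⁹ = cd⁴, (cd)¹⁰ = e.
The smallest positive k with (cd)ᵏ = e is 10.

Answer: 10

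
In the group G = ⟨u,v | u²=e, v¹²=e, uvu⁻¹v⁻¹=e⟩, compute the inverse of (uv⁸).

The order of (uv⁸) is 6 (smallest k with (uv⁸)ᵏ = e), so (uv⁸)⁻¹ = (uv⁸)⁵ = uv⁴.
Check: (uv⁸) · (uv⁴) → (uv⁸) · u = v⁸;   (v⁸) · v⁴ = e, giving e as required.

Answer: uv⁴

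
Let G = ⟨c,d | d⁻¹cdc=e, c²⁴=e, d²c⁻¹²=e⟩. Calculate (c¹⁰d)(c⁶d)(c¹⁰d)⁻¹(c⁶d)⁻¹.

[(c¹⁰d), (c⁶d)] = (c¹⁰d)·(c⁶d)·(c¹⁰d)⁻¹·(c⁶d)⁻¹.
  (c¹⁰d) · (c⁶d) = c¹⁶
  (c¹⁶) · (c¹⁰d⁻¹) = c²d⁻¹
  (c²d⁻¹) · (c⁶d⁻¹) = c⁸

Answer: c⁸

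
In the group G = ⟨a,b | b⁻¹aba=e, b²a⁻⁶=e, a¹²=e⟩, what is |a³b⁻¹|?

Compute successive powers until reaching e:
  (a³b⁻¹)¹ = a³b⁻¹, (a³b⁻¹)² = a⁶, (a³b⁻¹)³ = a³b, (a³b⁻¹)⁴ = e.
The smallest positive k with (a³b⁻¹)ᵏ = e is 4.

Answer: 4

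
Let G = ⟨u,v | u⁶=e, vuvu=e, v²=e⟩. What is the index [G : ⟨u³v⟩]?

First find ord(u³v) by computing successive powers:
  (u³v)¹ = u³v, (u³v)² = e.
So |⟨u³v⟩| = ord(u³v) = 2. With |G| = 12, by Lagrange [G : ⟨u³v⟩] = 12/2 = 6.

Answer: 6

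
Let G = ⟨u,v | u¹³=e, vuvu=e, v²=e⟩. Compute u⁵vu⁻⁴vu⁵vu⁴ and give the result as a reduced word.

Multiply left to right, reducing at each step:
  (u⁵) · v = u⁵v
  (u⁵v) · u⁻⁴ = u⁹v
  (u⁹v) · v = u⁹
  (u⁹) · u⁵ = u
  u · v = uv
  (uv) · u⁴ = u¹⁰v

Answer: u¹⁰v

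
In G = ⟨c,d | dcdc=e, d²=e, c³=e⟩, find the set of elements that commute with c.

⟨c⟩ ⊆ C_G(c) since powers of c commute with c; so |C_G(c)| ≥ |⟨c⟩| = 3.
By orbit–stabilizer, |C_G(c)| = |G| / |conj. class of c| = 6 / 2 = 3.
The 3 elements commuting with c are {e, c, c²}.

Answer: {e, c, c²}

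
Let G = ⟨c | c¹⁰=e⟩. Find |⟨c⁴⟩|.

|⟨c⁴⟩| equals the order of c⁴. Compute successive powers until reaching e:
  (c⁴)¹ = c⁴, (c⁴)² = c⁸, (c⁴)³ = c², (c⁴)⁴ = c⁶, (c⁴)⁵ = e.
The smallest positive k with (c⁴)ᵏ = e is 5, so |⟨c⁴⟩| = 5.

Answer: 5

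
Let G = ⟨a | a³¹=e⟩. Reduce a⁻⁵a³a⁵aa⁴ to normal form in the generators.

Multiply left to right, reducing at each step:
  (a²⁶) · a³ = a²⁹
  (a²⁹) · a⁵ = a³
  (a³) · a = a⁴
  (a⁴) · a⁴ = a⁸

Answer: a⁸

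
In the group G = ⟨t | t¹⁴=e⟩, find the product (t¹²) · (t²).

Compute (t¹²) · (t²) by multiplying left to right and reducing via the relations at each step:
  (t¹²) · t² = e

Answer: e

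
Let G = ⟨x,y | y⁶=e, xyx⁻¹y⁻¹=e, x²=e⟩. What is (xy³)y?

Compute (xy³) · y by multiplying left to right and reducing via the relations at each step:
  (xy³) · y = xy⁴

Answer: xy⁴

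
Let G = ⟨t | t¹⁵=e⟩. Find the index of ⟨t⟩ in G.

First find ord(t) by computing successive powers:
  t¹ = t, t² = t², t³ = t³, t⁴ = t⁴, t⁵ = t⁵, t⁶ = t⁶, t⁷ = t⁷, t⁸ = t⁸, t⁹ = t⁹, t¹⁰ = t¹⁰, t¹¹ = t¹¹, t¹² = t¹², t¹³ = t¹³, t¹⁴ = t¹⁴, t¹⁵ = e.
So |⟨t⟩| = ord(t) = 15. With |G| = 15, by Lagrange [G : ⟨t⟩] = 15/15 = 1.

Answer: 1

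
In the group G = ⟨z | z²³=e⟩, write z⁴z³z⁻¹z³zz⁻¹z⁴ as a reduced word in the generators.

Multiply left to right, reducing at each step:
  (z⁴) · z³ = z⁷
  (z⁷) · z⁻¹ = z⁶
  (z⁶) · z³ = z⁹
  (z⁹) · z = z¹⁰
  (z¹⁰) · z⁻¹ = z⁹
  (z⁹) · z⁴ = z¹³

Answer: z¹³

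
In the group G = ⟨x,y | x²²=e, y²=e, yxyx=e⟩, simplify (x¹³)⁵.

Compute successive powers of (x¹³), reducing at each step:
  (x¹³)²: (x¹³) · x¹³ = x⁴
  (x¹³)³: (x⁴) · x¹³ = x¹⁷
  (x¹³)⁴: (x¹⁷) · x¹³ = x⁸
  (x¹³)⁵: (x⁸) · x¹³ = x²¹

Answer: x²¹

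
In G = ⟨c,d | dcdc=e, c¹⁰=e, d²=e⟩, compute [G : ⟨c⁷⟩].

First find ord(c⁷) by computing successive powers:
  (c⁷)¹ = c⁷, (c⁷)² = c⁴, (c⁷)³ = c, (c⁷)⁴ = c⁸, (c⁷)⁵ = c⁵, (c⁷)⁶ = c², (c⁷)⁷ = c⁹, (c⁷)⁸ = c⁶, (c⁷)⁹ = c³, (c⁷)¹⁰ = e.
So |⟨c⁷⟩| = ord(c⁷) = 10. With |G| = 20, by Lagrange [G : ⟨c⁷⟩] = 20/10 = 2.

Answer: 2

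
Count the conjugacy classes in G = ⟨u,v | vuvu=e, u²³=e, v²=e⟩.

The conjugacy classes (representative and size) are:
  [e] (size 1), [u] (size 2), [u²¹] (size 2), [u²⁰] (size 2), [u⁴] (size 2), [u¹⁸] (size 2), [u⁶] (size 2), [u¹⁶] (size 2), [u⁸] (size 2), [u⁹] (size 2), [u¹⁰] (size 2), [u¹²] (size 2), [u¹⁸v] (size 23).
Class equation: 1 + 2 + 2 + 2 + 2 + 2 + 2 + 2 + 2 + 2 + 2 + 2 + 23 = 46 = |G|. So G has 13 conjugacy classes.

Answer: 13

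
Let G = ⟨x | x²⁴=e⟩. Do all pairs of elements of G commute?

G has a single generator, so G is cyclic and hence abelian.

Answer: Yes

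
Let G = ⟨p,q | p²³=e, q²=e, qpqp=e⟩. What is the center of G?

An element z ∈ Z(G) iff z commutes with every generator.
For example e is central: e·p = p = p·e; e·q = q = q·e.
Whereas p ∉ Z(G) since p·q = pq ≠ p²²q = q·p.
Checking each of the 46 elements this way gives Z(G) = {e}, of order 1.

Answer: {e}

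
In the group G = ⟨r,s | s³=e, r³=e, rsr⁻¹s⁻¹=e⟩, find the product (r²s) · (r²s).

Compute (r²s) · (r²s) by multiplying left to right and reducing via the relations at each step:
  (r²s) · r² = rs
  (rs) · s = rs²

Answer: rs²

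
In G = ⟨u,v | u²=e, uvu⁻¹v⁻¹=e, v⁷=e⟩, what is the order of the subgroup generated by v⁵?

|⟨v⁵⟩| equals the order of v⁵. Compute successive powers until reaching e:
  (v⁵)¹ = v⁵, (v⁵)² = v³, (v⁵)³ = v, (v⁵)⁴ = v⁶, (v⁵)⁵ = v⁴, (v⁵)⁶ = v², (v⁵)⁷ = e.
The smallest positive k with (v⁵)ᵏ = e is 7, so |⟨v⁵⟩| = 7.

Answer: 7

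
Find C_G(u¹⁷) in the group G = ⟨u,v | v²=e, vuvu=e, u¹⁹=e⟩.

⟨u¹⁷⟩ ⊆ C_G(u¹⁷) since powers of u¹⁷ commute with u¹⁷; so |C_G(u¹⁷)| ≥ |⟨u¹⁷⟩| = 19.
By orbit–stabilizer, |C_G(u¹⁷)| = |G| / |conj. class of u¹⁷| = 38 / 2 = 19.
The 19 elements commuting with u¹⁷ are {e, u, u², u³, u⁴, u⁵, u⁶, u⁷, u⁸, u⁹, u¹⁰, u¹¹, u¹², u¹³, u¹⁴, u¹⁵, u¹⁶, u¹⁷, u¹⁸}.

Answer: {e, u, u², u³, u⁴, u⁵, u⁶, u⁷, u⁸, u⁹, u¹⁰, u¹¹, u¹², u¹³, u¹⁴, u¹⁵, u¹⁶, u¹⁷, u¹⁸}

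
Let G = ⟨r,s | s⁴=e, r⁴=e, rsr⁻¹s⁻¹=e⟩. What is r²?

Compute successive powers of r, reducing at each step:
  r²: r · r = r²

Answer: r²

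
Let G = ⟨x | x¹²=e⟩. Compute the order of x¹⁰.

Compute successive powers until reaching e:
  (x¹⁰)¹ = x¹⁰, (x¹⁰)² = x⁸, (x¹⁰)³ = x⁶, (x¹⁰)⁴ = x⁴, (x¹⁰)⁵ = x², (x¹⁰)⁶ = e.
The smallest positive k with (x¹⁰)ᵏ = e is 6.

Answer: 6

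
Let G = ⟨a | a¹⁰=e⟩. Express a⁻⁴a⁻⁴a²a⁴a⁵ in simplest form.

Multiply left to right, reducing at each step:
  (a⁶) · a⁻⁴ = a²
  (a²) · a² = a⁴
  (a⁴) · a⁴ = a⁸
  (a⁸) · a⁵ = a³

Answer: a³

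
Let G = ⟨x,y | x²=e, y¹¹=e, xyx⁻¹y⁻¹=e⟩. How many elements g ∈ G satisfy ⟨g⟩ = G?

G is cyclic of order 22. An element generates G iff its order is 22, and a cyclic group of order 22 has exactly φ(22) = 10 such elements.

Answer: 10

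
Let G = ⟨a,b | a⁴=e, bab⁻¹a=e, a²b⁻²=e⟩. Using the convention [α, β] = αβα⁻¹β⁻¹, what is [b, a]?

[b, a] = b·a·b⁻¹·a⁻¹.
  b · a = ab⁻¹
  (ab⁻¹) · (b⁻¹) = a³
  (a³) · (a³) = a²

Answer: a²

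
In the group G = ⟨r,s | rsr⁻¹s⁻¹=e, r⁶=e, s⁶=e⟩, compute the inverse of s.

The order of s is 6 (smallest k with sᵏ = e), so s⁻¹ = s⁵ = s⁵.
Check: s · (s⁵) → s · s⁵ = e, giving e as required.

Answer: s⁵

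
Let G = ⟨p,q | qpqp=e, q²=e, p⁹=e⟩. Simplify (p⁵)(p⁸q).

Compute (p⁵) · (p⁸q) by multiplying left to right and reducing via the relations at each step:
  (p⁵) · p⁸ = p⁴
  (p⁴) · q = p⁴q

Answer: p⁴q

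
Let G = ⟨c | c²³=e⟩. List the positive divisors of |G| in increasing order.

|G| = 23 = 23. By Lagrange's theorem the order of any subgroup divides 23; the divisors of 23 are 1, 23.

Answer: 1, 23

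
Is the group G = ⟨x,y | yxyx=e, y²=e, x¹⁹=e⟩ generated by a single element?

Every cyclic group is abelian. But x·y = xy while y·x = x¹⁸y, so x·y ≠ y·x and G is not abelian. Hence G is not cyclic.

Answer: No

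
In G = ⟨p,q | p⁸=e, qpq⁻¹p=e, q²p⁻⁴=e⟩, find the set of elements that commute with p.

⟨p⟩ ⊆ C_G(p) since powers of p commute with p; so |C_G(p)| ≥ |⟨p⟩| = 8.
By orbit–stabilizer, |C_G(p)| = |G| / |conj. class of p| = 16 / 2 = 8.
The 8 elements commuting with p are {e, p, p², p³, p⁴, p⁵, p⁶, p⁷}.

Answer: {e, p, p², p³, p⁴, p⁵, p⁶, p⁷}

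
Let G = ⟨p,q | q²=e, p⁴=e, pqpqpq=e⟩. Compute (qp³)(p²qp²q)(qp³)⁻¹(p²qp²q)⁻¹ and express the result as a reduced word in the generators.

[(qp³), (p²qp²q)] = (qp³)·(p²qp²q)·(qp³)⁻¹·(p²qp²q)⁻¹.
  (qp³) · (p²qp²q) = p²qp³
  (p²qp³) · (pq) = p²
  (p²) · (p²qp²q) = qp²q

Answer: qp²q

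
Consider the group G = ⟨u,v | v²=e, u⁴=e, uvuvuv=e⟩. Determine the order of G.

Enumerate words in the generators, reducing via the relations: the distinct elements are
  {e, u, v, uv, u², u³, vu, uvu, u²v, u³v, vu², vu³, uvu², uvu³, u²vu, u³vu, vu²v, uvu²v, u²vu², u²vu³, u³vu², u³vu³, u²vu²v, u³vu²v}.
No further products give new elements, so |G| = 24.

Answer: 24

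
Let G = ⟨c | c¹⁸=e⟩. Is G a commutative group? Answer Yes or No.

G has a single generator, so G is cyclic and hence abelian.

Answer: Yes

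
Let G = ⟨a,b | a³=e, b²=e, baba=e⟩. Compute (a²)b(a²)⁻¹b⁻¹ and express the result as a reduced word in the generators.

[(a²), b] = (a²)·b·(a²)⁻¹·b⁻¹.
  (a²) · b = a²b
  (a²b) · a = ab
  (ab) · b = a

Answer: a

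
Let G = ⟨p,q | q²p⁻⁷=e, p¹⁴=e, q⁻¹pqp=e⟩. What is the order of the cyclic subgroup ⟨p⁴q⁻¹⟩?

|⟨p⁴q⁻¹⟩| equals the order of p⁴q⁻¹. Compute successive powers until reaching e:
  (p⁴q⁻¹)¹ = p⁴q⁻¹, (p⁴q⁻¹)² = p⁷, (p⁴q⁻¹)³ = p⁴q, (p⁴q⁻¹)⁴ = e.
The smallest positive k with (p⁴q⁻¹)ᵏ = e is 4, so |⟨p⁴q⁻¹⟩| = 4.

Answer: 4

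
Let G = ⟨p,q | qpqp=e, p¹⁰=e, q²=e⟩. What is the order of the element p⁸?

Compute successive powers until reaching e:
  (p⁸)¹ = p⁸, (p⁸)² = p⁶, (p⁸)³ = p⁴, (p⁸)⁴ = p², (p⁸)⁵ = e.
The smallest positive k with (p⁸)ᵏ = e is 5.

Answer: 5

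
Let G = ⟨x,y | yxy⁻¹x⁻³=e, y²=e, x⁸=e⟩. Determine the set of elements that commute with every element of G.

An element z ∈ Z(G) iff z commutes with every generator.
For example x⁴ is central: (x⁴)·x = x⁵ = x·(x⁴); (x⁴)·y = x⁴y = y·(x⁴).
Whereas x ∉ Z(G) since x·y = xy ≠ x³y = y·x.
Checking each of the 16 elements this way gives Z(G) = {e, x⁴}, of order 2.

Answer: {e, x⁴}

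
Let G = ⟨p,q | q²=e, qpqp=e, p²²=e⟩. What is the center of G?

An element z ∈ Z(G) iff z commutes with every generator.
For example p¹¹ is central: (p¹¹)·p = p¹² = p·(p¹¹); (p¹¹)·q = p¹¹q = q·(p¹¹).
Whereas p ∉ Z(G) since p·q = pq ≠ p²¹q = q·p.
Checking each of the 44 elements this way gives Z(G) = {e, p¹¹}, of order 2.

Answer: {e, p¹¹}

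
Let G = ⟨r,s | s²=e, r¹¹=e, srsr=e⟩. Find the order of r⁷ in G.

Compute successive powers until reaching e:
  (r⁷)¹ = r⁷, (r⁷)² = r³, (r⁷)³ = r¹⁰, (r⁷)⁴ = r⁶, (r⁷)⁵ = r², (r⁷)⁶ = r⁹, (r⁷)⁷ = r⁵, (r⁷)⁸ = r, (r⁷)⁹ = r⁸, (r⁷)¹⁰ = r⁴, (r⁷)¹¹ = e.
The smallest positive k with (r⁷)ᵏ = e is 11.

Answer: 11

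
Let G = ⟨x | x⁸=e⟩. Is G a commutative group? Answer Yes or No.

G has a single generator, so G is cyclic and hence abelian.

Answer: Yes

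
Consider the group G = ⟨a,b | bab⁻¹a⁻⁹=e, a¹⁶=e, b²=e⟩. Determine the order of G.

Enumerate words in the generators, reducing via the relations: the distinct elements are
  {a, b, e, ab, a², a³, a⁴, a⁵, a⁶, a⁷, a⁸, a⁹, a²b, a³b, a¹², a¹³, a¹¹, a¹⁰, a¹⁴, a¹⁵, a⁴b, a⁵b, a⁶b, a⁷b, a⁸b, a⁹b, a¹²b, a¹³b, a¹¹b, a¹⁰b, a¹⁴b, a¹⁵b}.
No further products give new elements, so |G| = 32.

Answer: 32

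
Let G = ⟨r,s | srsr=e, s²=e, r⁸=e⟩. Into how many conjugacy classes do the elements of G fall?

The conjugacy classes (representative and size) are:
  [e] (size 1), [r] (size 2), [r⁶] (size 2), [r³] (size 2), [r⁴] (size 1), [s] (size 4), [r⁵s] (size 4).
Class equation: 1 + 2 + 2 + 2 + 1 + 4 + 4 = 16 = |G|. So G has 7 conjugacy classes.

Answer: 7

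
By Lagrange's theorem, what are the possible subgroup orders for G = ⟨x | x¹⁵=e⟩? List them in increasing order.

|G| = 15 = 3 · 5. By Lagrange's theorem the order of any subgroup divides 15; the divisors of 15 are 1, 3, 5, 15.

Answer: 1, 3, 5, 15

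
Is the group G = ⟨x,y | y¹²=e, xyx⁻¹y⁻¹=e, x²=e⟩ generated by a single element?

|G| = 24, but the maximum element order in G is 12 < 24. No single element generates all of G, so G is not cyclic.

Answer: No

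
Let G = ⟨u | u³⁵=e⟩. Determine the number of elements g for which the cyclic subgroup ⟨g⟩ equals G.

G is cyclic of order 35. An element generates G iff its order is 35, and a cyclic group of order 35 has exactly φ(35) = 24 such elements.

Answer: 24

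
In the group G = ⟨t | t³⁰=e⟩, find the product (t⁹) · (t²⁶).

Compute (t⁹) · (t²⁶) by multiplying left to right and reducing via the relations at each step:
  (t⁹) · t²⁶ = t⁵

Answer: t⁵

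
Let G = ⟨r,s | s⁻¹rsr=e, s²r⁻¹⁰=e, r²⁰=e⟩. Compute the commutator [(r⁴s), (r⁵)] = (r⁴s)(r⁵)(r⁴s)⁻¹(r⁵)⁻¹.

[(r⁴s), (r⁵)] = (r⁴s)·(r⁵)·(r⁴s)⁻¹·(r⁵)⁻¹.
  (r⁴s) · (r⁵) = r⁹s⁻¹
  (r⁹s⁻¹) · (r⁴s⁻¹) = r¹⁵
  (r¹⁵) · (r¹⁵) = r¹⁰

Answer: r¹⁰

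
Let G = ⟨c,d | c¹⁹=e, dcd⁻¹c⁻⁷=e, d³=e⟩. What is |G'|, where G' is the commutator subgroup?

G' = [G, G] is generated by all commutators. The generator-pair commutators are: [c, d] = c¹³.
The subgroup they normally generate is {e, c, c², c³, c⁴, c⁵, c⁶, c⁷, c⁸, c⁹, c¹⁰, c¹¹, c¹², c¹³, c¹⁴, c¹⁵, c¹⁶, c¹⁷, c¹⁸}, of order 19.
Check: |G/G'| = 57/19 = 3 is the order of the abelianisation.

Answer: 19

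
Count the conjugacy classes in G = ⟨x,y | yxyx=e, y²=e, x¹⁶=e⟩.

The conjugacy classes (representative and size) are:
  [e] (size 1), [x¹⁵] (size 2), [x²] (size 2), [x³] (size 2), [x¹²] (size 2), [x⁵] (size 2), [x⁶] (size 2), [x⁷] (size 2), [x⁸] (size 1), [x²y] (size 8), [x¹⁵y] (size 8).
Class equation: 1 + 2 + 2 + 2 + 2 + 2 + 2 + 2 + 1 + 8 + 8 = 32 = |G|. So G has 11 conjugacy classes.

Answer: 11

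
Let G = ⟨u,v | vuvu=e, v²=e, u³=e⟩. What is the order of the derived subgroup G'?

G' = [G, G] is generated by all commutators. The generator-pair commutators are: [u, v] = u².
The subgroup they normally generate is {e, u, u²}, of order 3.
Check: |G/G'| = 6/3 = 2 is the order of the abelianisation.

Answer: 3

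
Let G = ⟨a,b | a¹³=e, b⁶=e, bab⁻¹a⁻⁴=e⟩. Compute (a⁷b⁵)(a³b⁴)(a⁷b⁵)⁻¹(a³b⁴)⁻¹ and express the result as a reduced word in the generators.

[(a⁷b⁵), (a³b⁴)] = (a⁷b⁵)·(a³b⁴)·(a⁷b⁵)⁻¹·(a³b⁴)⁻¹.
  (a⁷b⁵) · (a³b⁴) = a¹¹b³
  (a¹¹b³) · (a¹¹b) = b⁴
  (b⁴) · (a⁴b²) = a¹⁰

Answer: a¹⁰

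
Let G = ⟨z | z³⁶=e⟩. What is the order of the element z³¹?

Compute successive powers until reaching e:
  (z³¹)¹ = z³¹, (z³¹)² = z²⁶, (z³¹)³ = z²¹, (z³¹)⁴ = z¹⁶, (z³¹)⁵ = z¹¹, (z³¹)⁶ = z⁶, (z³¹)⁷ = z, (z³¹)⁸ = z³², (z³¹)⁹ = z²⁷, (z³¹)¹⁰ = z²², (z³¹)¹¹ = z¹⁷, (z³¹)¹² = z¹², (z³¹)¹³ = z⁷, (z³¹)¹⁴ = z², (z³¹)¹⁵ = z³³, (z³¹)¹⁶ = z²⁸, (z³¹)¹⁷ = z²³, (z³¹)¹⁸ = z¹⁸, (z³¹)¹⁹ = z¹³, (z³¹)²⁰ = z⁸, (z³¹)²¹ = z³, (z³¹)²² = z³⁴, (z³¹)²³ = z²⁹, (z³¹)²⁴ = z²⁴, (z³¹)²⁵ = z¹⁹, (z³¹)²⁶ = z¹⁴, (z³¹)²⁷ = z⁹, (z³¹)²⁸ = z⁴, (z³¹)²⁹ = z³⁵, (z³¹)³⁰ = z³⁰, (z³¹)³¹ = z²⁵, (z³¹)³² = z²⁰, (z³¹)³³ = z¹⁵, (z³¹)³⁴ = z¹⁰, (z³¹)³⁵ = z⁵, (z³¹)³⁶ = e.
The smallest positive k with (z³¹)ᵏ = e is 36.

Answer: 36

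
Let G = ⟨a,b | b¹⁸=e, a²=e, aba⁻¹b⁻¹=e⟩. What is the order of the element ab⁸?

Compute successive powers until reaching e:
  (ab⁸)¹ = ab⁸, (ab⁸)² = b¹⁶, (ab⁸)³ = ab⁶, (ab⁸)⁴ = b¹⁴, (ab⁸)⁵ = ab⁴, (ab⁸)⁶ = b¹², (ab⁸)⁷ = ab², (ab⁸)⁸ = b¹⁰, (ab⁸)⁹ = a, (ab⁸)¹⁰ = b⁸, (ab⁸)¹¹ = ab¹⁶, (ab⁸)¹² = b⁶, (ab⁸)¹³ = ab¹⁴, (ab⁸)¹⁴ = b⁴, (ab⁸)¹⁵ = ab¹², (ab⁸)¹⁶ = b², (ab⁸)¹⁷ = ab¹⁰, (ab⁸)¹⁸ = e.
The smallest positive k with (ab⁸)ᵏ = e is 18.

Answer: 18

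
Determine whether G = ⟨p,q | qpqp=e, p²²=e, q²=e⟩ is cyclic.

Every cyclic group is abelian. But p·q = pq while q·p = p²¹q, so p·q ≠ q·p and G is not abelian. Hence G is not cyclic.

Answer: No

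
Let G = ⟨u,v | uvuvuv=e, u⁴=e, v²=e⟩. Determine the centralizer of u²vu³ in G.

⟨u²vu³⟩ ⊆ C_G(u²vu³) since powers of u²vu³ commute with u²vu³; so |C_G(u²vu³)| ≥ |⟨u²vu³⟩| = 3.
By orbit–stabilizer, |C_G(u²vu³)| = |G| / |conj. class of u²vu³| = 24 / 8 = 3.
The 3 elements commuting with u²vu³ are {e, u²vu³, uvu²}.

Answer: {e, u²vu³, uvu²}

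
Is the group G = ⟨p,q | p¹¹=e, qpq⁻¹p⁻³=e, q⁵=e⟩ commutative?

p·q = pq but q·p = p³q, so p·q ≠ q·p and G is not abelian.

Answer: No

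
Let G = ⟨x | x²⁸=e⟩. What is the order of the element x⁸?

Compute successive powers until reaching e:
  (x⁸)¹ = x⁸, (x⁸)² = x¹⁶, (x⁸)³ = x²⁴, (x⁸)⁴ = x⁴, (x⁸)⁵ = x¹², (x⁸)⁶ = x²⁰, (x⁸)⁷ = e.
The smallest positive k with (x⁸)ᵏ = e is 7.

Answer: 7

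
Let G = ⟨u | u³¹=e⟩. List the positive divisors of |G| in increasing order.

|G| = 31 = 31. By Lagrange's theorem the order of any subgroup divides 31; the divisors of 31 are 1, 31.

Answer: 1, 31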